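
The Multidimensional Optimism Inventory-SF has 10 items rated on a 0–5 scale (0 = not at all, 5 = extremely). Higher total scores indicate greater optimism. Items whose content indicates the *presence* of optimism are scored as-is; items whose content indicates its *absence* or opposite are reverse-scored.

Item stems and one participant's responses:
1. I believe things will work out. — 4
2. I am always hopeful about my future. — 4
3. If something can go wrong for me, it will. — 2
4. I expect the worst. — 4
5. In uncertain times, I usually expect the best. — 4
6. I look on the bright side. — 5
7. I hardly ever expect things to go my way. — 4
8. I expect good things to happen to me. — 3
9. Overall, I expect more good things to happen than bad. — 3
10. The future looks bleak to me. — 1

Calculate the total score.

32

Items 3, 4, 7, 10 describe the absence/opposite of optimism → reverse-score.
reverse-coded value = 5 − response.
  item 1: 4
  item 2: 4
  item 3: 5 − 2 = 3
  item 4: 5 − 4 = 1
  item 5: 4
  item 6: 5
  item 7: 5 − 4 = 1
  item 8: 3
  item 9: 3
  item 10: 5 − 1 = 4
Total = 4 + 4 + 3 + 1 + 4 + 5 + 1 + 3 + 3 + 4 = 32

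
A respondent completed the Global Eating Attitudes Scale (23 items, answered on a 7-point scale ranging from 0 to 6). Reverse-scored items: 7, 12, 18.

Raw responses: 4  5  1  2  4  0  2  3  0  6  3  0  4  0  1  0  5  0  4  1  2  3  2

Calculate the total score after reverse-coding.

Raw sum = 52. Reverse-scored items: 7, 12, 18; their raw sum = 2.
Each reversal replaces raw with 6 − raw, changing the total by 6 − 2·raw per item.
Total = 52 + 3·6 − 2·2 = 52 + 18 − 4 = 66

66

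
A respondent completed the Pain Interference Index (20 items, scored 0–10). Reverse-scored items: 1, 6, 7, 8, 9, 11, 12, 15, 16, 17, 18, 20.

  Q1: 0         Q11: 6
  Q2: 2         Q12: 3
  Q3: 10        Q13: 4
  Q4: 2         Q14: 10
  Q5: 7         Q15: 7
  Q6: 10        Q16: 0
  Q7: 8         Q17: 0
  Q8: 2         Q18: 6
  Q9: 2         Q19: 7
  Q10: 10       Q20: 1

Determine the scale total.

127

Reverse-scored items use 10 − raw:
  item 1: 10 − 0 = 10
  item 6: 10 − 10 = 0
  item 7: 10 − 8 = 2
  item 8: 10 − 2 = 8
  item 9: 10 − 2 = 8
  item 11: 10 − 6 = 4
  item 12: 10 − 3 = 7
  item 15: 10 − 7 = 3
  item 16: 10 − 0 = 10
  item 17: 10 − 0 = 10
  item 18: 10 − 6 = 4
  item 20: 10 − 1 = 9
After reverse-coding: 10, 2, 10, 2, 7, 0, 2, 8, 8, 10, 4, 7, 4, 10, 3, 10, 10, 4, 7, 9
Total = 10 + 2 + 10 + 2 + 7 + 0 + 2 + 8 + 8 + 10 + 4 + 7 + 4 + 10 + 3 + 10 + 10 + 4 + 7 + 9 = 127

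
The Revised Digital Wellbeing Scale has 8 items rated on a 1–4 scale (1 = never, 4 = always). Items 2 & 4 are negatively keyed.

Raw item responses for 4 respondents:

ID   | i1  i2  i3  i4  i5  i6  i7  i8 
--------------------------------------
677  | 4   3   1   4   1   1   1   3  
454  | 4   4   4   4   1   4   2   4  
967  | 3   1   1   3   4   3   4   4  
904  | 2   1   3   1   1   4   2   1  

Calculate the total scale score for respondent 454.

21

Respondent 454 raw: 4, 4, 4, 4, 1, 4, 2, 4.
Reverse-coded (reverse-coded value = 5 − response):
  item 1: 4
  item 2: 5 − 4 = 1
  item 3: 4
  item 4: 5 − 4 = 1
  item 5: 1
  item 6: 4
  item 7: 2
  item 8: 4
Sum = 4 + 1 + 4 + 1 + 1 + 4 + 2 + 4 = 21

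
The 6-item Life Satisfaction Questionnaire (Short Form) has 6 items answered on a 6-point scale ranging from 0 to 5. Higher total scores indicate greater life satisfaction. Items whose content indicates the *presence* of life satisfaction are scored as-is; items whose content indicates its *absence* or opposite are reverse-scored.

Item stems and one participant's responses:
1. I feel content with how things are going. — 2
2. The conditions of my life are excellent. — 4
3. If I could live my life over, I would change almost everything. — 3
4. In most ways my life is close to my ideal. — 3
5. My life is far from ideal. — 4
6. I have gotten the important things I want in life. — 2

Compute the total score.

Items 3, 5 describe the absence/opposite of life satisfaction → reverse-score.
reversed = (0+5) − raw = 5 − raw.
  item 1: 2
  item 2: 4
  item 3: 5 − 3 = 2
  item 4: 3
  item 5: 5 − 4 = 1
  item 6: 2
Total = 2 + 4 + 2 + 3 + 1 + 2 = 14

14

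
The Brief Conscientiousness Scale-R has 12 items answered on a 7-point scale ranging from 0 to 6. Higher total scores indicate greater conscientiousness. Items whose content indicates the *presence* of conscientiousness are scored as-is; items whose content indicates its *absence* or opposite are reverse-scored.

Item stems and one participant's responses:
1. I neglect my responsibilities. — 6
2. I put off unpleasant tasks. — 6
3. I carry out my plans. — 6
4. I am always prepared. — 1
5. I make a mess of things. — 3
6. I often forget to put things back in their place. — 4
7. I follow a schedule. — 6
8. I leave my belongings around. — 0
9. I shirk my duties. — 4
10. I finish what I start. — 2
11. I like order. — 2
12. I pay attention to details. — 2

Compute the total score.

Items 1, 2, 5, 6, 8, 9 describe the absence/opposite of conscientiousness → reverse-score.
reversed = (0+6) − raw = 6 − raw.
  item 1: 6 − 6 = 0
  item 2: 6 − 6 = 0
  item 3: 6
  item 4: 1
  item 5: 6 − 3 = 3
  item 6: 6 − 4 = 2
  item 7: 6
  item 8: 6 − 0 = 6
  item 9: 6 − 4 = 2
  item 10: 2
  item 11: 2
  item 12: 2
Total = 0 + 0 + 6 + 1 + 3 + 2 + 6 + 6 + 2 + 2 + 2 + 2 = 32

32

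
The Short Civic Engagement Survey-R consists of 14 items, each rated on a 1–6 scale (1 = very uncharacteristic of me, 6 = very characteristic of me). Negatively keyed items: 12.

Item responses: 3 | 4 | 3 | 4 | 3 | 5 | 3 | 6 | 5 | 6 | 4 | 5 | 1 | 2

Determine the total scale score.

51

Raw sum = 54. Negatively keyed items: 12; their raw sum = 5.
Each reversal replaces raw with 7 − raw, changing the total by 7 − 2·raw per item.
Total = 54 + 1·7 − 2·5 = 54 + 7 − 10 = 51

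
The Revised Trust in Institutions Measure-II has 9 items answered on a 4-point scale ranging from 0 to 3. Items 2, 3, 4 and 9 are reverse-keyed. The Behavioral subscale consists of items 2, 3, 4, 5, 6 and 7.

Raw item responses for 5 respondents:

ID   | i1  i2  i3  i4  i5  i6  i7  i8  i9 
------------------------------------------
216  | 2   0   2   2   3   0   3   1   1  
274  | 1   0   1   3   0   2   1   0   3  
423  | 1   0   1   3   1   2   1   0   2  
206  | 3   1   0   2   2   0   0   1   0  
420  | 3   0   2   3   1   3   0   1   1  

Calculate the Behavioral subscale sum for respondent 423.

Respondent 423 raw: 1, 0, 1, 3, 1, 2, 1, 0, 2.
Behavioral items: 2, 3, 4, 5, 6, 7.
Reverse-coded (reversed = (0+3) − raw = 3 − raw):
  item 2: 3 − 0 = 3
  item 3: 3 − 1 = 2
  item 4: 3 − 3 = 0
  item 5: 1
  item 6: 2
  item 7: 1
Sum = 3 + 2 + 0 + 1 + 2 + 1 = 9

9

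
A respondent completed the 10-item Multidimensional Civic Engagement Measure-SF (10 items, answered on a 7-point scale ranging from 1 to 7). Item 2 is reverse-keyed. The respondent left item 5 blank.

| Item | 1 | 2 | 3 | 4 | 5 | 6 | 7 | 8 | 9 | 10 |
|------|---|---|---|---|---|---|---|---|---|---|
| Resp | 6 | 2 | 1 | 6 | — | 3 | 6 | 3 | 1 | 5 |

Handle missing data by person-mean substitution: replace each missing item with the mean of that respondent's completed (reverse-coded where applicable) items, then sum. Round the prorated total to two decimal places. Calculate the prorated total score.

41.11

Reverse-coded (on a 1–7 scale, reversed = 8 − raw):
  item 2: 8 − 2 = 6
Completed scored items (9 of 10): 6, 6, 1, 6, 3, 6, 3, 1, 5; sum = 37.
Person mean = 37 / 9 ≈ 4.1111
Prorated total = (37 / 9) × 10 = 41.11 (to 2 dp)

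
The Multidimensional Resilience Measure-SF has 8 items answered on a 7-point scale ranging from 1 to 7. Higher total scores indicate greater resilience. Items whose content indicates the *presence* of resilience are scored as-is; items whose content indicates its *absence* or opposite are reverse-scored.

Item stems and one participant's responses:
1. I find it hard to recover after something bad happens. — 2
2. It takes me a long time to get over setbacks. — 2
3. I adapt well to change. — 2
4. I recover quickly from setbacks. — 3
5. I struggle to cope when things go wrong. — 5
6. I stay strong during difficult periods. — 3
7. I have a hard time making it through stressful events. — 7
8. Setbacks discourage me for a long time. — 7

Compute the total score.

Items 1, 2, 5, 7, 8 describe the absence/opposite of resilience → reverse-score.
reversed = (1+7) − raw = 8 − raw.
  item 1: 8 − 2 = 6
  item 2: 8 − 2 = 6
  item 3: 2
  item 4: 3
  item 5: 8 − 5 = 3
  item 6: 3
  item 7: 8 − 7 = 1
  item 8: 8 − 7 = 1
Total = 6 + 6 + 2 + 3 + 3 + 3 + 1 + 1 = 25

25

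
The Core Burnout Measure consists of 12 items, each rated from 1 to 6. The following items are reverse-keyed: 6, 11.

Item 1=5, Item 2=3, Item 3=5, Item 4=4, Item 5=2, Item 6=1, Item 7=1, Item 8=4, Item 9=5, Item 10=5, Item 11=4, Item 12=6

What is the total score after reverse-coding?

49

Reverse-coded items (reversed = (1+6) − raw = 7 − raw):
  item 6: 7 − 1 = 6
  item 11: 7 − 4 = 3
After reverse-coding: 5, 3, 5, 4, 2, 6, 1, 4, 5, 5, 3, 6
Total = 5 + 3 + 5 + 4 + 2 + 6 + 1 + 4 + 5 + 5 + 3 + 6 = 49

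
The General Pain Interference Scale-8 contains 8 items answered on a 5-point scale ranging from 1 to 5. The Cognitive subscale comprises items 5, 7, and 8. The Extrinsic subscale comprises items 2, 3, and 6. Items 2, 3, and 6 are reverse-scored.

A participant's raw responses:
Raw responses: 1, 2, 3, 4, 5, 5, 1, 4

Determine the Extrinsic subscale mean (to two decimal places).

2.67

Extrinsic items: 2, 3, 6.
Of these, items 2, 3 and 6 are reverse-scored; on a 1–5 scale, reversed = 6 − raw.
  item 2: 6 − 2 = 4
  item 3: 6 − 3 = 3
  item 6: 6 − 5 = 1
Sum = 4 + 3 + 1 = 8
Mean = 8 / 3 = 2.67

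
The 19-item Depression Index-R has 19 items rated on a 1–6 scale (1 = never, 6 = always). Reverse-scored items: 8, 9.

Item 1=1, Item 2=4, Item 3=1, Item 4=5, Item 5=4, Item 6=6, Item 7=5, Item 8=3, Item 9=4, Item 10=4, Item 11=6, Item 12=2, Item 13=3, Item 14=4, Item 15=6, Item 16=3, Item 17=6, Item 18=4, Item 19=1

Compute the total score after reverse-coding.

72

Apply reverse scoring (reverse-coded value = 7 − response):
  item 8: 7 − 3 = 4
  item 9: 7 − 4 = 3
Scored items: 1, 4, 1, 5, 4, 6, 5, 4, 3, 4, 6, 2, 3, 4, 6, 3, 6, 4, 1
Total = 1 + 4 + 1 + 5 + 4 + 6 + 5 + 4 + 3 + 4 + 6 + 2 + 3 + 4 + 6 + 3 + 6 + 4 + 1 = 72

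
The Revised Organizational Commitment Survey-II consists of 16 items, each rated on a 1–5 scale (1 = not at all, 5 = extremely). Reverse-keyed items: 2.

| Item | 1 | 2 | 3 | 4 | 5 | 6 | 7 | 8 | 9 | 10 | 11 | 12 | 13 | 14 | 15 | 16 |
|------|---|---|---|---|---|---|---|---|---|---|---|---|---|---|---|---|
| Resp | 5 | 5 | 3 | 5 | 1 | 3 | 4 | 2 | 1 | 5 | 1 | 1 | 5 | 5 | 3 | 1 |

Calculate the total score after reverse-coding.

Raw sum = 50. Reverse-keyed items: 2; their raw sum = 5.
Each reversal replaces raw with 6 − raw, changing the total by 6 − 2·raw per item.
Total = 50 + 1·6 − 2·5 = 50 + 6 − 10 = 46

46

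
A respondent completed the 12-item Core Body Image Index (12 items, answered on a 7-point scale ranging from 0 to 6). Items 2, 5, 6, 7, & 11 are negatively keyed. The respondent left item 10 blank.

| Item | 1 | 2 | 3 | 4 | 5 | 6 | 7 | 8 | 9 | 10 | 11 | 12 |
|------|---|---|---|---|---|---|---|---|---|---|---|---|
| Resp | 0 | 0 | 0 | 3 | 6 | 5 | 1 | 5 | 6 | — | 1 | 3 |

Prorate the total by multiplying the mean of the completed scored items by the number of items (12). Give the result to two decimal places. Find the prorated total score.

Reverse-coded (reversed = (0+6) − raw = 6 − raw):
  item 2: 6 − 0 = 6
  item 5: 6 − 6 = 0
  item 6: 6 − 5 = 1
  item 7: 6 − 1 = 5
  item 11: 6 − 1 = 5
Completed scored items (11 of 12): 0, 6, 0, 3, 0, 1, 5, 5, 6, 5, 3; sum = 34.
Person mean = 34 / 11 ≈ 3.0909
Prorated total = (34 / 11) × 12 = 37.09 (to 2 dp)

37.09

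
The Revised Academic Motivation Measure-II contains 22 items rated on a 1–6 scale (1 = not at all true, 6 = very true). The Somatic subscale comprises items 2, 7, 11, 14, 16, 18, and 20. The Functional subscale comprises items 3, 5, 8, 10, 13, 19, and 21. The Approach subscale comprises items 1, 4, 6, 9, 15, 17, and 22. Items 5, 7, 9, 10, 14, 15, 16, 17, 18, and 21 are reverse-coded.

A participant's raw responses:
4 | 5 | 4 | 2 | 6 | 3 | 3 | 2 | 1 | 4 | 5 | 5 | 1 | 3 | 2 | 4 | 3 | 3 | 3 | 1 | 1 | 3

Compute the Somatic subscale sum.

Somatic items: 2, 7, 11, 14, 16, 18, 20.
Of these, items 7, 14, 16 and 18 are reverse-coded; reverse-coded value = 7 − response.
  item 2: 5
  item 7: 7 − 3 = 4
  item 11: 5
  item 14: 7 − 3 = 4
  item 16: 7 − 4 = 3
  item 18: 7 − 3 = 4
  item 20: 1
Sum = 5 + 4 + 5 + 4 + 3 + 4 + 1 = 26

26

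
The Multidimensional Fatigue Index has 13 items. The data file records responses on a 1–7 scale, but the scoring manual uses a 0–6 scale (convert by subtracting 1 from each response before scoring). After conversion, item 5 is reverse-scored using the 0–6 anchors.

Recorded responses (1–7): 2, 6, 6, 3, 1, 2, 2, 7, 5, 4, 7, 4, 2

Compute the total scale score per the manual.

44

Convert to 0–6: 1, 5, 5, 2, 0, 1, 1, 6, 4, 3, 6, 3, 1
Reverse-coded (reverse-coded value = 6 − response):
  item 5: 6 − 0 = 6
Scored: 1, 5, 5, 2, 6, 1, 1, 6, 4, 3, 6, 3, 1
Total = 44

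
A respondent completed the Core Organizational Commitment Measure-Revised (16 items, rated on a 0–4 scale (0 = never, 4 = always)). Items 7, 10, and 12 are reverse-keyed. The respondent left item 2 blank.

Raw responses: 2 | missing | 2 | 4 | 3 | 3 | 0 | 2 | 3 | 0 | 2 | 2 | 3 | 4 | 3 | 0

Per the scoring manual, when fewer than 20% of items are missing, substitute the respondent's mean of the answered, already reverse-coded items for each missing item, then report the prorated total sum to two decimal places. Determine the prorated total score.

43.73

Reverse-coded (on a 0–4 scale, reversed = 4 − raw):
  item 7: 4 − 0 = 4
  item 10: 4 − 0 = 4
  item 12: 4 − 2 = 2
Completed scored items (15 of 16): 2, 2, 4, 3, 3, 4, 2, 3, 4, 2, 2, 3, 4, 3, 0; sum = 41.
Person mean = 41 / 15 ≈ 2.7333
Prorated total = (41 / 15) × 16 = 43.73 (to 2 dp)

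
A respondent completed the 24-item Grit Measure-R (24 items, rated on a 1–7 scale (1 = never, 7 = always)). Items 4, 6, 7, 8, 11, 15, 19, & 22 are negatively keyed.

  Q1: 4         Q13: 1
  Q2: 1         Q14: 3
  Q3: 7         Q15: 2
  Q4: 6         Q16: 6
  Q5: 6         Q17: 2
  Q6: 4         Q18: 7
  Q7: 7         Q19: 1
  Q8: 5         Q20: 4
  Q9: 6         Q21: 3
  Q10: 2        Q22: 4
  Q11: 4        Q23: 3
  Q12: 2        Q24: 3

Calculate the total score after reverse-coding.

Raw sum = 93. Negatively keyed items: 4, 6, 7, 8, 11, 15, 19, 22; their raw sum = 33.
Each reversal replaces raw with 8 − raw, changing the total by 8 − 2·raw per item.
Total = 93 + 8·8 − 2·33 = 93 + 64 − 66 = 91

91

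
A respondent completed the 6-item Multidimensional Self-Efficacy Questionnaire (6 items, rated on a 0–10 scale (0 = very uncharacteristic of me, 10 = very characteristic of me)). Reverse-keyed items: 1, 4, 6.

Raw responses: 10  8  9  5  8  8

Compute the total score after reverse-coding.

Apply reverse scoring (on a 0–10 scale, reversed = 10 − raw):
  item 1: 10 − 10 = 0
  item 4: 10 − 5 = 5
  item 6: 10 − 8 = 2
After reverse-coding: 0, 8, 9, 5, 8, 2
Total = 0 + 8 + 9 + 5 + 8 + 2 = 32

32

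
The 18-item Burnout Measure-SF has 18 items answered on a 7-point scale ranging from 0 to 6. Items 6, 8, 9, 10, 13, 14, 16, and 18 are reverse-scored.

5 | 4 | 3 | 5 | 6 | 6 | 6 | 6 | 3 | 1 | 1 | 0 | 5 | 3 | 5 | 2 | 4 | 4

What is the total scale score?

Apply reverse scoring (reverse-coded value = 6 − response):
  item 6: 6 − 6 = 0
  item 8: 6 − 6 = 0
  item 9: 6 − 3 = 3
  item 10: 6 − 1 = 5
  item 13: 6 − 5 = 1
  item 14: 6 − 3 = 3
  item 16: 6 − 2 = 4
  item 18: 6 − 4 = 2
Scored items: 5, 4, 3, 5, 6, 0, 6, 0, 3, 5, 1, 0, 1, 3, 5, 4, 4, 2
Total = 5 + 4 + 3 + 5 + 6 + 0 + 6 + 0 + 3 + 5 + 1 + 0 + 1 + 3 + 5 + 4 + 4 + 2 = 57

57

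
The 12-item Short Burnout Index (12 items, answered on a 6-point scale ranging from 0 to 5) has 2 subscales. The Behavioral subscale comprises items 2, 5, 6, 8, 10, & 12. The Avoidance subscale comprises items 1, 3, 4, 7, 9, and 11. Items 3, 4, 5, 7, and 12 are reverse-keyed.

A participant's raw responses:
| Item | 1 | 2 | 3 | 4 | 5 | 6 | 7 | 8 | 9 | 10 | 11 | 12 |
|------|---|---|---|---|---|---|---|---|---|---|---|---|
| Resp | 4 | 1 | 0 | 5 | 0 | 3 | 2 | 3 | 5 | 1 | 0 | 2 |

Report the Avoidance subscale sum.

Avoidance items: 1, 3, 4, 7, 9, 11.
Of these, items 3, 4, and 7 are reverse-keyed; reverse-coded value = 5 − response.
  item 1: 4
  item 3: 5 − 0 = 5
  item 4: 5 − 5 = 0
  item 7: 5 − 2 = 3
  item 9: 5
  item 11: 0
Sum = 4 + 5 + 0 + 3 + 5 + 0 = 17

17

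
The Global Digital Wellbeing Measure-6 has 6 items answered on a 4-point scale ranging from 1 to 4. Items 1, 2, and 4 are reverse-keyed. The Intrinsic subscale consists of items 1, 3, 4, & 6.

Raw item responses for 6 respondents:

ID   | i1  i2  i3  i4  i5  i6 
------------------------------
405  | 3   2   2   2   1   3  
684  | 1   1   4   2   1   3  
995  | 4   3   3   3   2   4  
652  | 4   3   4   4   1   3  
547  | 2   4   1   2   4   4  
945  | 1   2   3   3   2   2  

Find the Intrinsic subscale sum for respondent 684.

Respondent 684 raw: 1, 1, 4, 2, 1, 3.
Intrinsic items: 1, 3, 4, 6.
Reverse-coded (reverse-coded value = 5 − response):
  item 1: 5 − 1 = 4
  item 3: 4
  item 4: 5 − 2 = 3
  item 6: 3
Sum = 4 + 4 + 3 + 3 = 14

14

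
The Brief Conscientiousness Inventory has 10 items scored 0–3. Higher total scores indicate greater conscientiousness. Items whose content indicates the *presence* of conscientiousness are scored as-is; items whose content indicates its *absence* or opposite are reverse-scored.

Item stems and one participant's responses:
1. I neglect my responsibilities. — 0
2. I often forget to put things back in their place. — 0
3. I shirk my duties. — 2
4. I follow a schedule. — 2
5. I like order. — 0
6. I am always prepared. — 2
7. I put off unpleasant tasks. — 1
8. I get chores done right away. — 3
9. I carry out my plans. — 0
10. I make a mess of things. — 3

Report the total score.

Items 1, 2, 3, 7, 10 describe the absence/opposite of conscientiousness → reverse-score.
on a 0–3 scale, reversed = 3 − raw.
  item 1: 3 − 0 = 3
  item 2: 3 − 0 = 3
  item 3: 3 − 2 = 1
  item 4: 2
  item 5: 0
  item 6: 2
  item 7: 3 − 1 = 2
  item 8: 3
  item 9: 0
  item 10: 3 − 3 = 0
Total = 3 + 3 + 1 + 2 + 0 + 2 + 2 + 3 + 0 + 0 = 16

16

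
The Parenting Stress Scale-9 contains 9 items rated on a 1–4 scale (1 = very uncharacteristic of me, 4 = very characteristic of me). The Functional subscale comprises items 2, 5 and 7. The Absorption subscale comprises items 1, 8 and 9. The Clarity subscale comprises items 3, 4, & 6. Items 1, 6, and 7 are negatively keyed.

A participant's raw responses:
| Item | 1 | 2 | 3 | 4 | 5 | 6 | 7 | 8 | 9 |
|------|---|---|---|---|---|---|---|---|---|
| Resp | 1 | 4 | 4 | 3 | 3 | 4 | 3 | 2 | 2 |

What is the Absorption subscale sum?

8

Absorption items: 1, 8, 9.
Of these, item 1 is negatively keyed; on a 1–4 scale, reversed = 5 − raw.
  item 1: 5 − 1 = 4
  item 8: 2
  item 9: 2
Sum = 4 + 2 + 2 = 8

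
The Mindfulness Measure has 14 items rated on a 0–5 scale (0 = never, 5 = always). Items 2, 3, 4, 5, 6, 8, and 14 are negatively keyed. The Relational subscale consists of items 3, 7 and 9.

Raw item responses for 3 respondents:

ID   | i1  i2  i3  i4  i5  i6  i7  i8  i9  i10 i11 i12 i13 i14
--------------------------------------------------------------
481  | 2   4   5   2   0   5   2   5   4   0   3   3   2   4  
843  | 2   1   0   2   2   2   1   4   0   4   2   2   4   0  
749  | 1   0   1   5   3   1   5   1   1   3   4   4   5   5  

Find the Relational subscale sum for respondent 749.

10

Respondent 749 raw: 1, 0, 1, 5, 3, 1, 5, 1, 1, 3, 4, 4, 5, 5.
Relational items: 3, 7, 9.
Reverse-coded (reversed = (0+5) − raw = 5 − raw):
  item 3: 5 − 1 = 4
  item 7: 5
  item 9: 1
Sum = 4 + 5 + 1 = 10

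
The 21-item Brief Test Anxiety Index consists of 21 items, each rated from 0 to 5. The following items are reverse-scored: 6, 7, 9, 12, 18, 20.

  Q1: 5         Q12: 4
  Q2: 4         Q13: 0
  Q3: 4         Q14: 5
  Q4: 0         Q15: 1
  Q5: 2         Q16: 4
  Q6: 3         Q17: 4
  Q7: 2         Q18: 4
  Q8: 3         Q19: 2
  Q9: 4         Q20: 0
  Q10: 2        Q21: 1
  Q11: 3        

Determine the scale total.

53

Reverse-scored items use 5 − raw:
  item 6: 5 − 3 = 2
  item 7: 5 − 2 = 3
  item 9: 5 − 4 = 1
  item 12: 5 − 4 = 1
  item 18: 5 − 4 = 1
  item 20: 5 − 0 = 5
Scored responses: 5, 4, 4, 0, 2, 2, 3, 3, 1, 2, 3, 1, 0, 5, 1, 4, 4, 1, 2, 5, 1
Total = 5 + 4 + 4 + 0 + 2 + 2 + 3 + 3 + 1 + 2 + 3 + 1 + 0 + 5 + 1 + 4 + 4 + 1 + 2 + 5 + 1 = 53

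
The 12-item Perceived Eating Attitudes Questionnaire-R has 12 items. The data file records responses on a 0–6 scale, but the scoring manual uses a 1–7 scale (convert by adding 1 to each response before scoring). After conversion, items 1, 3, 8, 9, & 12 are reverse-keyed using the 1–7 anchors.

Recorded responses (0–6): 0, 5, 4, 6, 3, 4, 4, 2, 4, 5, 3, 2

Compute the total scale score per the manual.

Convert to 1–7: 1, 6, 5, 7, 4, 5, 5, 3, 5, 6, 4, 3
Reverse-coded (reverse-coded value = 8 − response):
  item 1: 8 − 1 = 7
  item 3: 8 − 5 = 3
  item 8: 8 − 3 = 5
  item 9: 8 − 5 = 3
  item 12: 8 − 3 = 5
Scored: 7, 6, 3, 7, 4, 5, 5, 5, 3, 6, 4, 5
Total = 60

60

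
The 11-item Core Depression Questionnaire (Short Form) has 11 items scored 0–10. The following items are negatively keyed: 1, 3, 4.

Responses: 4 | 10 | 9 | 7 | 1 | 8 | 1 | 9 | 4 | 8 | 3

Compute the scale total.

54

Negatively keyed items use 10 − raw:
  item 1: 10 − 4 = 6
  item 3: 10 − 9 = 1
  item 4: 10 − 7 = 3
Scored items: 6, 10, 1, 3, 1, 8, 1, 9, 4, 8, 3
Total = 6 + 10 + 1 + 3 + 1 + 8 + 1 + 9 + 4 + 8 + 3 = 54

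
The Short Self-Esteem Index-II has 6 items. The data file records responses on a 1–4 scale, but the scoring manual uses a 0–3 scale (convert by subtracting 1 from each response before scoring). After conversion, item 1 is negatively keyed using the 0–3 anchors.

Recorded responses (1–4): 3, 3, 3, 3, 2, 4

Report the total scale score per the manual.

Convert to 0–3: 2, 2, 2, 2, 1, 3
Reverse-coded (reverse-coded value = 3 − response):
  item 1: 3 − 2 = 1
Scored: 1, 2, 2, 2, 1, 3
Total = 11

11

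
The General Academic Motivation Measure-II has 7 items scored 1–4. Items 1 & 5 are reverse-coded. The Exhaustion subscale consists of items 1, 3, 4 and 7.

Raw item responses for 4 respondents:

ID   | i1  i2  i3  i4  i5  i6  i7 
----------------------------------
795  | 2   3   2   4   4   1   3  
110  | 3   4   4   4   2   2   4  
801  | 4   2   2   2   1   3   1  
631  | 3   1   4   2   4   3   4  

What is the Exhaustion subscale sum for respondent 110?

14

Respondent 110 raw: 3, 4, 4, 4, 2, 2, 4.
Exhaustion items: 1, 3, 4, 7.
Reverse-coded (reversed = (1+4) − raw = 5 − raw):
  item 1: 5 − 3 = 2
  item 3: 4
  item 4: 4
  item 7: 4
Sum = 2 + 4 + 4 + 4 = 14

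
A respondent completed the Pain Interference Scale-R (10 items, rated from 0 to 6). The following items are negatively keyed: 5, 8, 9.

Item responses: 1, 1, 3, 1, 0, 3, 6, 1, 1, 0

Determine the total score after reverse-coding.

31

Negatively keyed items use 6 − raw:
  item 5: 6 − 0 = 6
  item 8: 6 − 1 = 5
  item 9: 6 − 1 = 5
Scored responses: 1, 1, 3, 1, 6, 3, 6, 5, 5, 0
Total = 1 + 1 + 3 + 1 + 6 + 3 + 6 + 5 + 5 + 0 = 31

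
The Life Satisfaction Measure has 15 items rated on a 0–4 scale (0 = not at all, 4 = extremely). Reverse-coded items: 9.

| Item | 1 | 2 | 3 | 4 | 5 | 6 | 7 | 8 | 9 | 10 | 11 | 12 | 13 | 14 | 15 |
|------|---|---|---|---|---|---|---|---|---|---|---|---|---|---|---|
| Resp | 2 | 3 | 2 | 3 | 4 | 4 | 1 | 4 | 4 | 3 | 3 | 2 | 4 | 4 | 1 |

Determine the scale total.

Apply reverse scoring (reversed = (0+4) − raw = 4 − raw):
  item 9: 4 − 4 = 0
Scored responses: 2, 3, 2, 3, 4, 4, 1, 4, 0, 3, 3, 2, 4, 4, 1
Total = 2 + 3 + 2 + 3 + 4 + 4 + 1 + 4 + 0 + 3 + 3 + 2 + 4 + 4 + 1 = 40

40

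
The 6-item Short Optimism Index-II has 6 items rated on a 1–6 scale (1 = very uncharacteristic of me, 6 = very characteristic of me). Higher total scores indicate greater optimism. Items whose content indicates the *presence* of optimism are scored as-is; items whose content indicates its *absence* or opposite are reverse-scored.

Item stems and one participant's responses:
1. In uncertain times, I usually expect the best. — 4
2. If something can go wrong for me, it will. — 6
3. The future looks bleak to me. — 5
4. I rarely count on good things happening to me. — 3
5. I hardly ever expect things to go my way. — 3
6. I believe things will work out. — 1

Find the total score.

Items 2, 3, 4, 5 describe the absence/opposite of optimism → reverse-score.
reverse-coded value = 7 − response.
  item 1: 4
  item 2: 7 − 6 = 1
  item 3: 7 − 5 = 2
  item 4: 7 − 3 = 4
  item 5: 7 − 3 = 4
  item 6: 1
Total = 4 + 1 + 2 + 4 + 4 + 1 = 16

16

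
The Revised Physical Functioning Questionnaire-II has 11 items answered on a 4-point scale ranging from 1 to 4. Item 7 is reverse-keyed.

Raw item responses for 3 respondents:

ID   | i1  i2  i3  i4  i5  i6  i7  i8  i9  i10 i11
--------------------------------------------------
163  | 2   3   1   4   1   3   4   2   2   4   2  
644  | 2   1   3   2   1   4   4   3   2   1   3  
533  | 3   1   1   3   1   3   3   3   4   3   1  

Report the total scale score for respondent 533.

Respondent 533 raw: 3, 1, 1, 3, 1, 3, 3, 3, 4, 3, 1.
Reverse-coded (reverse-coded value = 5 − response):
  item 1: 3
  item 2: 1
  item 3: 1
  item 4: 3
  item 5: 1
  item 6: 3
  item 7: 5 − 3 = 2
  item 8: 3
  item 9: 4
  item 10: 3
  item 11: 1
Sum = 3 + 1 + 1 + 3 + 1 + 3 + 2 + 3 + 4 + 3 + 1 = 25

25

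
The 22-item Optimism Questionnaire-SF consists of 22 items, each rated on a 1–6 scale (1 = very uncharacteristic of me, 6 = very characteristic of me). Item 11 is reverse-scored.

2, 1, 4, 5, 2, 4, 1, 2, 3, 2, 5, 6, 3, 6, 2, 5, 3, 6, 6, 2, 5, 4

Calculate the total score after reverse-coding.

Apply reverse scoring (on a 1–6 scale, reversed = 7 − raw):
  item 11: 7 − 5 = 2
Scored responses: 2, 1, 4, 5, 2, 4, 1, 2, 3, 2, 2, 6, 3, 6, 2, 5, 3, 6, 6, 2, 5, 4
Total = 2 + 1 + 4 + 5 + 2 + 4 + 1 + 2 + 3 + 2 + 2 + 6 + 3 + 6 + 2 + 5 + 3 + 6 + 6 + 2 + 5 + 4 = 76

76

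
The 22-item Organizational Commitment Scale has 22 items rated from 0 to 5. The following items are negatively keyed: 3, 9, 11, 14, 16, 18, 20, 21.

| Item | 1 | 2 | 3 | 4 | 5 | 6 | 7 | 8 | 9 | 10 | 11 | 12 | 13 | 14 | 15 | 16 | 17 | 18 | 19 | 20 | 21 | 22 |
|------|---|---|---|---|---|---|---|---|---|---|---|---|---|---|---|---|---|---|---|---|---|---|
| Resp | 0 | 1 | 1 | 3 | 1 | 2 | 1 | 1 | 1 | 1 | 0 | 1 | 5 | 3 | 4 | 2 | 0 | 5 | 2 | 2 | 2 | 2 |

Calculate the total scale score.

48

Raw sum = 40. Negatively keyed items: 3, 9, 11, 14, 16, 18, 20, 21; their raw sum = 16.
Each reversal replaces raw with 5 − raw, changing the total by 5 − 2·raw per item.
Total = 40 + 8·5 − 2·16 = 40 + 40 − 32 = 48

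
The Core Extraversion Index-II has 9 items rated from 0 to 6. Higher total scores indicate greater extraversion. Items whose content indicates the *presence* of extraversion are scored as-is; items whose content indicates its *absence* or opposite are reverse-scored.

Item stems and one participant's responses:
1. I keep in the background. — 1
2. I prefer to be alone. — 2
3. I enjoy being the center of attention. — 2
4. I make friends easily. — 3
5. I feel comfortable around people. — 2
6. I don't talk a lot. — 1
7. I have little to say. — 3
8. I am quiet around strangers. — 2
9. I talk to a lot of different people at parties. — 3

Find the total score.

Items 1, 2, 6, 7, 8 describe the absence/opposite of extraversion → reverse-score.
reverse-coded value = 6 − response.
  item 1: 6 − 1 = 5
  item 2: 6 − 2 = 4
  item 3: 2
  item 4: 3
  item 5: 2
  item 6: 6 − 1 = 5
  item 7: 6 − 3 = 3
  item 8: 6 − 2 = 4
  item 9: 3
Total = 5 + 4 + 2 + 3 + 2 + 5 + 3 + 4 + 3 = 31

31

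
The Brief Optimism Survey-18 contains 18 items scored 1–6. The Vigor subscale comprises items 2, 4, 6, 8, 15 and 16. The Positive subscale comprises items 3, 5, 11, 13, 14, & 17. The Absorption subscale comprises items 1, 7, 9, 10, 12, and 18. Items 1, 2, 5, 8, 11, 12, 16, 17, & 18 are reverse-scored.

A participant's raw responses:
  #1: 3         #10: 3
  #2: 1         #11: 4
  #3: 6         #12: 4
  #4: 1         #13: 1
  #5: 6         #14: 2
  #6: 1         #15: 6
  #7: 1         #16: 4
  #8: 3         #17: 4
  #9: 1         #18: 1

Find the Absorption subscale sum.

Absorption items: 1, 7, 9, 10, 12, 18.
Of these, items 1, 12 and 18 are reverse-scored; reverse-coded value = 7 − response.
  item 1: 7 − 3 = 4
  item 7: 1
  item 9: 1
  item 10: 3
  item 12: 7 − 4 = 3
  item 18: 7 − 1 = 6
Sum = 4 + 1 + 1 + 3 + 3 + 6 = 18

18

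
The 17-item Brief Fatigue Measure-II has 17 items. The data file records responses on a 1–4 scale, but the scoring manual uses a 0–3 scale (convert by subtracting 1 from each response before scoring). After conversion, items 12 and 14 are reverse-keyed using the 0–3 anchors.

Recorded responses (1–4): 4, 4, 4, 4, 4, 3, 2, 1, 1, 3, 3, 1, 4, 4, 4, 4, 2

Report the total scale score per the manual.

Convert to 0–3: 3, 3, 3, 3, 3, 2, 1, 0, 0, 2, 2, 0, 3, 3, 3, 3, 1
Reverse-coded (reversed = (0+3) − raw = 3 − raw):
  item 12: 3 − 0 = 3
  item 14: 3 − 3 = 0
Scored: 3, 3, 3, 3, 3, 2, 1, 0, 0, 2, 2, 3, 3, 0, 3, 3, 1
Total = 35

35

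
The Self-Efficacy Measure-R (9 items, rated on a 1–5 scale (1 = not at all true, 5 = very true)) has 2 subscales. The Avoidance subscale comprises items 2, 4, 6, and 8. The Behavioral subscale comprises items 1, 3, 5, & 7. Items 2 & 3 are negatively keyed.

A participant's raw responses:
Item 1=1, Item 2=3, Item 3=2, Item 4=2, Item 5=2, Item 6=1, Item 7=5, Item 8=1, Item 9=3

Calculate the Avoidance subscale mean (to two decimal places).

Avoidance items: 2, 4, 6, 8.
Of these, item 2 is negatively keyed; on a 1–5 scale, reversed = 6 − raw.
  item 2: 6 − 3 = 3
  item 4: 2
  item 6: 1
  item 8: 1
Sum = 3 + 2 + 1 + 1 = 7
Mean = 7 / 4 = 1.75

1.75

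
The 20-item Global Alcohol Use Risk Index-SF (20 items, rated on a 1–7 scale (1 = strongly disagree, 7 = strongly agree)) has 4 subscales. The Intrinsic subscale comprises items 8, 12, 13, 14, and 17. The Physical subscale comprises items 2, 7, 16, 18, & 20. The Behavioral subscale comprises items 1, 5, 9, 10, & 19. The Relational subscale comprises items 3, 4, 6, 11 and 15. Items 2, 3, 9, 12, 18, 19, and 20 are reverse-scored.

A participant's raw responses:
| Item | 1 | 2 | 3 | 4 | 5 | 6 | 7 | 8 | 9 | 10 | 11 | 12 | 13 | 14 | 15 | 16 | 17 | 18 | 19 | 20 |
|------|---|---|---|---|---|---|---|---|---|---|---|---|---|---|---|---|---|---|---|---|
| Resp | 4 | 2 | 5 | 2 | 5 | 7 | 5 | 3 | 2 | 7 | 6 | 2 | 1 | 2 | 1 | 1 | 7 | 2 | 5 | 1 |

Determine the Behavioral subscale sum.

Behavioral items: 1, 5, 9, 10, 19.
Of these, items 9 & 19 are reverse-scored; reversed = (1+7) − raw = 8 − raw.
  item 1: 4
  item 5: 5
  item 9: 8 − 2 = 6
  item 10: 7
  item 19: 8 − 5 = 3
Sum = 4 + 5 + 6 + 7 + 3 = 25

25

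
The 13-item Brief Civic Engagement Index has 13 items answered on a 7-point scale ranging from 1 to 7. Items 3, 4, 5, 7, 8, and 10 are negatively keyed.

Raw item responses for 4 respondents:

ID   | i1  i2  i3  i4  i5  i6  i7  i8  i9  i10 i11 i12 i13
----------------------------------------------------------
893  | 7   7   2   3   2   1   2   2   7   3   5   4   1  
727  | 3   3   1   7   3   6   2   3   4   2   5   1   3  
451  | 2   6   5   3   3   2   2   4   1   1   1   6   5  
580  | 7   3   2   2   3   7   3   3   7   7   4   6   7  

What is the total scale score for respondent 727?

Respondent 727 raw: 3, 3, 1, 7, 3, 6, 2, 3, 4, 2, 5, 1, 3.
Reverse-coded (on a 1–7 scale, reversed = 8 − raw):
  item 1: 3
  item 2: 3
  item 3: 8 − 1 = 7
  item 4: 8 − 7 = 1
  item 5: 8 − 3 = 5
  item 6: 6
  item 7: 8 − 2 = 6
  item 8: 8 − 3 = 5
  item 9: 4
  item 10: 8 − 2 = 6
  item 11: 5
  item 12: 1
  item 13: 3
Sum = 3 + 3 + 7 + 1 + 5 + 6 + 6 + 5 + 4 + 6 + 5 + 1 + 3 = 55

55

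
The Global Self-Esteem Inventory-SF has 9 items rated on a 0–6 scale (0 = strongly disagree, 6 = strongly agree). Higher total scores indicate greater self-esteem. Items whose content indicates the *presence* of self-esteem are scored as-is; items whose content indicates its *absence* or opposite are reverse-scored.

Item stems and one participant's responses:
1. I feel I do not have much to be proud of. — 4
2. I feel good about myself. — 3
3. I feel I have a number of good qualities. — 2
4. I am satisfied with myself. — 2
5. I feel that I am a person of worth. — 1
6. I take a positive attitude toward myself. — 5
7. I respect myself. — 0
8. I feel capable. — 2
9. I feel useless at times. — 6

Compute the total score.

17

Items 1, 9 describe the absence/opposite of self-esteem → reverse-score.
reversed = (0+6) − raw = 6 − raw.
  item 1: 6 − 4 = 2
  item 2: 3
  item 3: 2
  item 4: 2
  item 5: 1
  item 6: 5
  item 7: 0
  item 8: 2
  item 9: 6 − 6 = 0
Total = 2 + 3 + 2 + 2 + 1 + 5 + 0 + 2 + 0 = 17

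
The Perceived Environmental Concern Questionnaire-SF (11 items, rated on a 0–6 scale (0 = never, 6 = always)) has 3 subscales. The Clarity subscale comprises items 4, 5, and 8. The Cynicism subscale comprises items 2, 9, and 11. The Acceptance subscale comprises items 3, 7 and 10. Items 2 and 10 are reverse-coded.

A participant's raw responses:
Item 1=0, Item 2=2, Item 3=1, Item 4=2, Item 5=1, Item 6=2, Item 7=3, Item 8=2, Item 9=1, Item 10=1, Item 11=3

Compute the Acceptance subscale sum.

Acceptance items: 3, 7, 10.
Of these, item 10 is reverse-coded; reversed = (0+6) − raw = 6 − raw.
  item 3: 1
  item 7: 3
  item 10: 6 − 1 = 5
Sum = 1 + 3 + 5 = 9

9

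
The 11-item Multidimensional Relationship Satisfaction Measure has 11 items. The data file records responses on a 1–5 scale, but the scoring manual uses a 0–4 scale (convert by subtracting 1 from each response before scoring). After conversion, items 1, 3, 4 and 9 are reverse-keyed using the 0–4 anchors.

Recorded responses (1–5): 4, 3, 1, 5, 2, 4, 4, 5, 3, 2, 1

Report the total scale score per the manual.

Convert to 0–4: 3, 2, 0, 4, 1, 3, 3, 4, 2, 1, 0
Reverse-coded (reverse-coded value = 4 − response):
  item 1: 4 − 3 = 1
  item 3: 4 − 0 = 4
  item 4: 4 − 4 = 0
  item 9: 4 − 2 = 2
Scored: 1, 2, 4, 0, 1, 3, 3, 4, 2, 1, 0
Total = 21

21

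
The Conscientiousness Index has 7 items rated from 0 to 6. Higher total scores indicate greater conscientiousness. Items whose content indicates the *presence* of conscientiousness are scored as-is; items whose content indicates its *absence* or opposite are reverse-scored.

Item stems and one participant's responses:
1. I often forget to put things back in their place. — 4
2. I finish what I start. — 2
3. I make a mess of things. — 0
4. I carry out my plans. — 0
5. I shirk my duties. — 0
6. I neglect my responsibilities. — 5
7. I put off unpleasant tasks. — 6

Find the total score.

17

Items 1, 3, 5, 6, 7 describe the absence/opposite of conscientiousness → reverse-score.
on a 0–6 scale, reversed = 6 − raw.
  item 1: 6 − 4 = 2
  item 2: 2
  item 3: 6 − 0 = 6
  item 4: 0
  item 5: 6 − 0 = 6
  item 6: 6 − 5 = 1
  item 7: 6 − 6 = 0
Total = 2 + 2 + 6 + 0 + 6 + 1 + 0 = 17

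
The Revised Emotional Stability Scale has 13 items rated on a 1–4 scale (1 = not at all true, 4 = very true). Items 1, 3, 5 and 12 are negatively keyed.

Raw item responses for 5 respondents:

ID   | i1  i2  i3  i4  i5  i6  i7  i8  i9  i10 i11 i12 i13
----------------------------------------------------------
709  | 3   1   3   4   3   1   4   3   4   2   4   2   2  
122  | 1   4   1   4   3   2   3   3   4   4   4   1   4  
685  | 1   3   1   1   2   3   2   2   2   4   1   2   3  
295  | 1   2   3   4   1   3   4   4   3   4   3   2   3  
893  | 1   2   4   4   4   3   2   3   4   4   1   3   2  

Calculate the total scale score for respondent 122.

Respondent 122 raw: 1, 4, 1, 4, 3, 2, 3, 3, 4, 4, 4, 1, 4.
Reverse-coded (reversed = (1+4) − raw = 5 − raw):
  item 1: 5 − 1 = 4
  item 2: 4
  item 3: 5 − 1 = 4
  item 4: 4
  item 5: 5 − 3 = 2
  item 6: 2
  item 7: 3
  item 8: 3
  item 9: 4
  item 10: 4
  item 11: 4
  item 12: 5 − 1 = 4
  item 13: 4
Sum = 4 + 4 + 4 + 4 + 2 + 2 + 3 + 3 + 4 + 4 + 4 + 4 + 4 = 46

46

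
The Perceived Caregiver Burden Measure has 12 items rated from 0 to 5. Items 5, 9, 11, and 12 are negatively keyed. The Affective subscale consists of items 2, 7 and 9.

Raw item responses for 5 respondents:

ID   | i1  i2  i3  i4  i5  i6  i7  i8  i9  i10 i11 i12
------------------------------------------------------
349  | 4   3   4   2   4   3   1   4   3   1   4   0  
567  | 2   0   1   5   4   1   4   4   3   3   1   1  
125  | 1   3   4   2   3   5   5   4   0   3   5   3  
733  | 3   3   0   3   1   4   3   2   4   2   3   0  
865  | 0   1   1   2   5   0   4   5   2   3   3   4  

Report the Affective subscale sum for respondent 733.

Respondent 733 raw: 3, 3, 0, 3, 1, 4, 3, 2, 4, 2, 3, 0.
Affective items: 2, 7, 9.
Reverse-coded (reversed = (0+5) − raw = 5 − raw):
  item 2: 3
  item 7: 3
  item 9: 5 − 4 = 1
Sum = 3 + 3 + 1 = 7

7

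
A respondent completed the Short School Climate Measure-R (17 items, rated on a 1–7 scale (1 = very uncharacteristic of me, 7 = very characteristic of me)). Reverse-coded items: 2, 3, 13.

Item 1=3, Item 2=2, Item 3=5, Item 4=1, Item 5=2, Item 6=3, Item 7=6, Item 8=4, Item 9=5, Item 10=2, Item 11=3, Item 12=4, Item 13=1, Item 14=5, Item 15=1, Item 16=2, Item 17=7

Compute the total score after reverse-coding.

64

Reverse-coded items use 8 − raw:
  item 2: 8 − 2 = 6
  item 3: 8 − 5 = 3
  item 13: 8 − 1 = 7
Scored responses: 3, 6, 3, 1, 2, 3, 6, 4, 5, 2, 3, 4, 7, 5, 1, 2, 7
Total = 3 + 6 + 3 + 1 + 2 + 3 + 6 + 4 + 5 + 2 + 3 + 4 + 7 + 5 + 1 + 2 + 7 = 64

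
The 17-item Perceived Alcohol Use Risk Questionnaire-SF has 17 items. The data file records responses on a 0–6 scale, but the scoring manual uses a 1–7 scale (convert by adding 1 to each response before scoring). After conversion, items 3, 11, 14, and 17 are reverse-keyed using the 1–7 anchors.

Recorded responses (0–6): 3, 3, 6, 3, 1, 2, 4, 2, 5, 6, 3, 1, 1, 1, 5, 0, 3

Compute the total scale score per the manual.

Convert to 1–7: 4, 4, 7, 4, 2, 3, 5, 3, 6, 7, 4, 2, 2, 2, 6, 1, 4
Reverse-coded (reversed = (1+7) − raw = 8 − raw):
  item 3: 8 − 7 = 1
  item 11: 8 − 4 = 4
  item 14: 8 − 2 = 6
  item 17: 8 − 4 = 4
Scored: 4, 4, 1, 4, 2, 3, 5, 3, 6, 7, 4, 2, 2, 6, 6, 1, 4
Total = 64

64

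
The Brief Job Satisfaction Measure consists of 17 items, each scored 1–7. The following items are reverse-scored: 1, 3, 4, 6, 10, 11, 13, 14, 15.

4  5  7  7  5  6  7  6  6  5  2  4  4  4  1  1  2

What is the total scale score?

Reversing items 1, 3, 4, 6, 10, 11, 13, 14 and 15 with 8 − raw:
Total = (8−4) + 5 + (8−7) + (8−7) + 5 + (8−6) + 7 + 6 + 6 + (8−5) + (8−2) + 4 + (8−4) + (8−4) + (8−1) + 1 + 2
      = 4 + 5 + 1 + 1 + 5 + 2 + 7 + 6 + 6 + 3 + 6 + 4 + 4 + 4 + 7 + 1 + 2 = 68

68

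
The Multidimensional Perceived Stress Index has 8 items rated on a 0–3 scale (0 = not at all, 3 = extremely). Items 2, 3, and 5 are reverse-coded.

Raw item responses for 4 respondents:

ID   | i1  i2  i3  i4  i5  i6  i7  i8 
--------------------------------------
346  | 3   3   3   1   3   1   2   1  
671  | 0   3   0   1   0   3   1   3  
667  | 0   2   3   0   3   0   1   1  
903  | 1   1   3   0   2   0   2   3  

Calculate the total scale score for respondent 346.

8

Respondent 346 raw: 3, 3, 3, 1, 3, 1, 2, 1.
Reverse-coded (reversed = (0+3) − raw = 3 − raw):
  item 1: 3
  item 2: 3 − 3 = 0
  item 3: 3 − 3 = 0
  item 4: 1
  item 5: 3 − 3 = 0
  item 6: 1
  item 7: 2
  item 8: 1
Sum = 3 + 0 + 0 + 1 + 0 + 1 + 2 + 1 = 8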